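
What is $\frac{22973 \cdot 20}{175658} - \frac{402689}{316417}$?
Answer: $\frac{37322705229}{27790588693} \approx 1.343$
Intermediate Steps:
$\frac{22973 \cdot 20}{175658} - \frac{402689}{316417} = 459460 \cdot \frac{1}{175658} - \frac{402689}{316417} = \frac{229730}{87829} - \frac{402689}{316417} = \frac{37322705229}{27790588693}$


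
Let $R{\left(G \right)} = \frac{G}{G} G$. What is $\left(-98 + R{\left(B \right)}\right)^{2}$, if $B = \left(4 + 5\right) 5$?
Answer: $2809$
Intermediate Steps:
$B = 45$ ($B = 9 \cdot 5 = 45$)
$R{\left(G \right)} = G$ ($R{\left(G \right)} = 1 G = G$)
$\left(-98 + R{\left(B \right)}\right)^{2} = \left(-98 + 45\right)^{2} = \left(-53\right)^{2} = 2809$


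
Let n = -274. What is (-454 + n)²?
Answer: 529984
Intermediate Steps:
(-454 + n)² = (-454 - 274)² = (-728)² = 529984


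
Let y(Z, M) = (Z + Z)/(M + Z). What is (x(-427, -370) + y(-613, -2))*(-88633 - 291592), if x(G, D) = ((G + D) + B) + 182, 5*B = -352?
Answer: 31961333275/123 ≈ 2.5985e+8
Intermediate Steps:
B = -352/5 (B = (1/5)*(-352) = -352/5 ≈ -70.400)
x(G, D) = 558/5 + D + G (x(G, D) = ((G + D) - 352/5) + 182 = ((D + G) - 352/5) + 182 = (-352/5 + D + G) + 182 = 558/5 + D + G)
y(Z, M) = 2*Z/(M + Z) (y(Z, M) = (2*Z)/(M + Z) = 2*Z/(M + Z))
(x(-427, -370) + y(-613, -2))*(-88633 - 291592) = ((558/5 - 370 - 427) + 2*(-613)/(-2 - 613))*(-88633 - 291592) = (-3427/5 + 2*(-613)/(-615))*(-380225) = (-3427/5 + 2*(-613)*(-1/615))*(-380225) = (-3427/5 + 1226/615)*(-380225) = -84059/123*(-380225) = 31961333275/123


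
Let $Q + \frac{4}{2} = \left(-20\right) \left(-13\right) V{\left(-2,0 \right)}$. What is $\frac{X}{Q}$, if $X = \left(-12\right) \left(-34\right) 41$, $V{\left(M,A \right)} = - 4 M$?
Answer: $\frac{8364}{1039} \approx 8.05$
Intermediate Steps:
$X = 16728$ ($X = 408 \cdot 41 = 16728$)
$Q = 2078$ ($Q = -2 + \left(-20\right) \left(-13\right) \left(\left(-4\right) \left(-2\right)\right) = -2 + 260 \cdot 8 = -2 + 2080 = 2078$)
$\frac{X}{Q} = \frac{16728}{2078} = 16728 \cdot \frac{1}{2078} = \frac{8364}{1039}$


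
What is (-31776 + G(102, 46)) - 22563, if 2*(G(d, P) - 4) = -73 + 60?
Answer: -108683/2 ≈ -54342.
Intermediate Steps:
G(d, P) = -5/2 (G(d, P) = 4 + (-73 + 60)/2 = 4 + (½)*(-13) = 4 - 13/2 = -5/2)
(-31776 + G(102, 46)) - 22563 = (-31776 - 5/2) - 22563 = -63557/2 - 22563 = -108683/2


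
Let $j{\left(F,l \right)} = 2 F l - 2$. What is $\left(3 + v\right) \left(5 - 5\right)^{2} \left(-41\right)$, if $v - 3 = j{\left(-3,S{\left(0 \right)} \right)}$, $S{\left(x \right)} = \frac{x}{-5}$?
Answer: $0$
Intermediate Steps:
$S{\left(x \right)} = - \frac{x}{5}$ ($S{\left(x \right)} = x \left(- \frac{1}{5}\right) = - \frac{x}{5}$)
$j{\left(F,l \right)} = -2 + 2 F l$ ($j{\left(F,l \right)} = 2 F l - 2 = -2 + 2 F l$)
$v = 1$ ($v = 3 - \left(2 + 6 \left(\left(- \frac{1}{5}\right) 0\right)\right) = 3 - \left(2 + 6 \cdot 0\right) = 3 + \left(-2 + 0\right) = 3 - 2 = 1$)
$\left(3 + v\right) \left(5 - 5\right)^{2} \left(-41\right) = \left(3 + 1\right) \left(5 - 5\right)^{2} \left(-41\right) = 4 \cdot 0^{2} \left(-41\right) = 4 \cdot 0 \left(-41\right) = 0 \left(-41\right) = 0$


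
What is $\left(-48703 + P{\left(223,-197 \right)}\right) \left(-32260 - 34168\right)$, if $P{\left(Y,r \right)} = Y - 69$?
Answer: $3225012972$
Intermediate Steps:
$P{\left(Y,r \right)} = -69 + Y$ ($P{\left(Y,r \right)} = Y - 69 = -69 + Y$)
$\left(-48703 + P{\left(223,-197 \right)}\right) \left(-32260 - 34168\right) = \left(-48703 + \left(-69 + 223\right)\right) \left(-32260 - 34168\right) = \left(-48703 + 154\right) \left(-66428\right) = \left(-48549\right) \left(-66428\right) = 3225012972$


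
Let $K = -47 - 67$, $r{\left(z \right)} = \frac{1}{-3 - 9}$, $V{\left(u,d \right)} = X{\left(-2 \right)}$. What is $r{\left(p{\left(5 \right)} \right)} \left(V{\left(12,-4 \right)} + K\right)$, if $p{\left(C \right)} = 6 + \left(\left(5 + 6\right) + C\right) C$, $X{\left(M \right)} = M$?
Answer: $\frac{29}{3} \approx 9.6667$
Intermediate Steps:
$V{\left(u,d \right)} = -2$
$p{\left(C \right)} = 6 + C \left(11 + C\right)$ ($p{\left(C \right)} = 6 + \left(11 + C\right) C = 6 + C \left(11 + C\right)$)
$r{\left(z \right)} = - \frac{1}{12}$ ($r{\left(z \right)} = \frac{1}{-12} = - \frac{1}{12}$)
$K = -114$ ($K = -47 - 67 = -114$)
$r{\left(p{\left(5 \right)} \right)} \left(V{\left(12,-4 \right)} + K\right) = - \frac{-2 - 114}{12} = \left(- \frac{1}{12}\right) \left(-116\right) = \frac{29}{3}$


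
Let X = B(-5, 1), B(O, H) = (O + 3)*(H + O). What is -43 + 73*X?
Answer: 541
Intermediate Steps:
B(O, H) = (3 + O)*(H + O)
X = 8 (X = (-5)² + 3*1 + 3*(-5) + 1*(-5) = 25 + 3 - 15 - 5 = 8)
-43 + 73*X = -43 + 73*8 = -43 + 584 = 541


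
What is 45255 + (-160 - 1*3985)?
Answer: 41110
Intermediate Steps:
45255 + (-160 - 1*3985) = 45255 + (-160 - 3985) = 45255 - 4145 = 41110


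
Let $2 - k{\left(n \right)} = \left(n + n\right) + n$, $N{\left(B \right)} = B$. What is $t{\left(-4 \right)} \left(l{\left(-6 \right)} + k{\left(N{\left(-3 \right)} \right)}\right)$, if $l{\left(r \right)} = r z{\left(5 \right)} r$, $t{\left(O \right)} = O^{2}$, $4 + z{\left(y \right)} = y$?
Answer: $752$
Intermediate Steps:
$z{\left(y \right)} = -4 + y$
$k{\left(n \right)} = 2 - 3 n$ ($k{\left(n \right)} = 2 - \left(\left(n + n\right) + n\right) = 2 - \left(2 n + n\right) = 2 - 3 n$)
$l{\left(r \right)} = r^{2}$ ($l{\left(r \right)} = r \left(-4 + 5\right) r = r 1 r = r r = r^{2}$)
$t{\left(-4 \right)} \left(l{\left(-6 \right)} + k{\left(N{\left(-3 \right)} \right)}\right) = \left(-4\right)^{2} \left(\left(-6\right)^{2} + \left(2 - -9\right)\right) = 16 \left(36 + \left(2 + 9\right)\right) = 16 \left(36 + 11\right) = 16 \cdot 47 = 752$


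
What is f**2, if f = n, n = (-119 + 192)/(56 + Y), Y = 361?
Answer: 5329/173889 ≈ 0.030646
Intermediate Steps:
n = 73/417 (n = (-119 + 192)/(56 + 361) = 73/417 ≈ 0.17506)
f = 73/417 ≈ 0.17506
f**2 = (73/417)**2 = 5329/173889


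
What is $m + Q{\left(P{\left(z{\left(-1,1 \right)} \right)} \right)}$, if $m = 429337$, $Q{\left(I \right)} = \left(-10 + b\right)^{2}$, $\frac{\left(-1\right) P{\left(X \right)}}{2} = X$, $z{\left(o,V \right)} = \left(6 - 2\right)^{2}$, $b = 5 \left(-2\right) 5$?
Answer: $432937$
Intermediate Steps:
$b = -50$ ($b = \left(-10\right) 5 = -50$)
$z{\left(o,V \right)} = 16$ ($z{\left(o,V \right)} = 4^{2} = 16$)
$P{\left(X \right)} = - 2 X$
$Q{\left(I \right)} = 3600$ ($Q{\left(I \right)} = \left(-10 - 50\right)^{2} = \left(-60\right)^{2} = 3600$)
$m + Q{\left(P{\left(z{\left(-1,1 \right)} \right)} \right)} = 429337 + 3600 = 432937$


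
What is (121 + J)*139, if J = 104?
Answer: 31275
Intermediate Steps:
(121 + J)*139 = (121 + 104)*139 = 225*139 = 31275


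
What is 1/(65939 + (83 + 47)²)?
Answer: 1/82839 ≈ 1.2072e-5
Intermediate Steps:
1/(65939 + (83 + 47)²) = 1/(65939 + 130²) = 1/(65939 + 16900) = 1/82839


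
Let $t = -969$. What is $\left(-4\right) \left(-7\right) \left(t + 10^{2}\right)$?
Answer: $-24332$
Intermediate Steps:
$\left(-4\right) \left(-7\right) \left(t + 10^{2}\right) = \left(-4\right) \left(-7\right) \left(-969 + 10^{2}\right) = 28 \left(-969 + 100\right) = 28 \left(-869\right) = -24332$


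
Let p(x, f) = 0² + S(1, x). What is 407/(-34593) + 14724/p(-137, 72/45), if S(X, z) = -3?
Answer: -169782851/34593 ≈ -4908.0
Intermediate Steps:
p(x, f) = -3 (p(x, f) = 0² - 3 = 0 - 3 = -3)
407/(-34593) + 14724/p(-137, 72/45) = 407/(-34593) + 14724/(-3) = 407*(-1/34593) + 14724*(-⅓) = -407/34593 - 4908 = -169782851/34593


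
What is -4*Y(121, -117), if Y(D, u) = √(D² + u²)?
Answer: -4*√28330 ≈ -673.26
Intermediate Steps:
-4*Y(121, -117) = -4*√(121² + (-117)²) = -4*√(14641 + 13689) = -4*√28330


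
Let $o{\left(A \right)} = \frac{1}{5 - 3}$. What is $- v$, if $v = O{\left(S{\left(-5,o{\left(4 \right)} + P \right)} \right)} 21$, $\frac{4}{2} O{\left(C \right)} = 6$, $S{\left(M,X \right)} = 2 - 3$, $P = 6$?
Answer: $-63$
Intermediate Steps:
$o{\left(A \right)} = \frac{1}{2}$
$S{\left(M,X \right)} = -1$
$O{\left(C \right)} = 3$ ($O{\left(C \right)} = \frac{1}{2} \cdot 6 = 3$)
$v = 63$ ($v = 3 \cdot 21 = 63$)
$- v = \left(-1\right) 63 = -63$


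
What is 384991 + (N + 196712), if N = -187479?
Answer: 394224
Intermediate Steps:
384991 + (N + 196712) = 384991 + (-187479 + 196712) = 384991 + 9233 = 394224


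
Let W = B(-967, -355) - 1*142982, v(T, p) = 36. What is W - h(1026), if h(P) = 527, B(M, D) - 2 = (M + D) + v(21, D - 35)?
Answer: -144793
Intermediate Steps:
B(M, D) = 38 + D + M (B(M, D) = 2 + ((M + D) + 36) = 2 + ((D + M) + 36) = 2 + (36 + D + M) = 38 + D + M)
W = -144266 (W = (38 - 355 - 967) - 1*142982 = -1284 - 142982 = -144266)
W - h(1026) = -144266 - 1*527 = -144266 - 527 = -144793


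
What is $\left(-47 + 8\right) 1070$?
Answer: $-41730$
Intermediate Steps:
$\left(-47 + 8\right) 1070 = \left(-39\right) 1070 = -41730$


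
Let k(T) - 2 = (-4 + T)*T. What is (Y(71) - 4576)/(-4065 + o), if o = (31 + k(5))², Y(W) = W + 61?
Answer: 4444/2621 ≈ 1.6955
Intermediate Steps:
Y(W) = 61 + W
k(T) = 2 + T*(-4 + T) (k(T) = 2 + (-4 + T)*T = 2 + T*(-4 + T))
o = 1444 (o = (31 + (2 + 5² - 4*5))² = (31 + (2 + 25 - 20))² = (31 + 7)² = 38² = 1444)
(Y(71) - 4576)/(-4065 + o) = ((61 + 71) - 4576)/(-4065 + 1444) = (132 - 4576)/(-2621) = -4444*(-1/2621) = 4444/2621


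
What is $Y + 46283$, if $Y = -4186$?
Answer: $42097$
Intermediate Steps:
$Y + 46283 = -4186 + 46283 = 42097$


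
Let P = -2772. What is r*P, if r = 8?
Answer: -22176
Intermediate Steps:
r*P = 8*(-2772) = -22176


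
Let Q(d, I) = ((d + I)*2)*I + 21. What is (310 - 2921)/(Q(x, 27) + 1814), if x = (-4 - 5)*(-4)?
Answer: -2611/5237 ≈ -0.49857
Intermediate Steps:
x = 36 (x = -9*(-4) = 36)
Q(d, I) = 21 + I*(2*I + 2*d) (Q(d, I) = ((I + d)*2)*I + 21 = (2*I + 2*d)*I + 21 = I*(2*I + 2*d) + 21 = 21 + I*(2*I + 2*d))
(310 - 2921)/(Q(x, 27) + 1814) = (310 - 2921)/((21 + 2*27**2 + 2*27*36) + 1814) = -2611/((21 + 2*729 + 1944) + 1814) = -2611/((21 + 1458 + 1944) + 1814) = -2611/(3423 + 1814) = -2611/5237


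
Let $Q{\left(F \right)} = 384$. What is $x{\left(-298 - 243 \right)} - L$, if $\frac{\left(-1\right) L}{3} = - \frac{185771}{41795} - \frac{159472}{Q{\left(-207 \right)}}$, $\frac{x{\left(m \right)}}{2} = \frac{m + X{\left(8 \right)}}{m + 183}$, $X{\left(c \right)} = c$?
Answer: $- \frac{75186025271}{59850440} \approx -1256.2$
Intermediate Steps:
$x{\left(m \right)} = \frac{2 \left(8 + m\right)}{183 + m}$ ($x{\left(m \right)} = 2 \frac{m + 8}{m + 183} = 2 \frac{8 + m}{183 + m} = \frac{2 \left(8 + m\right)}{183 + m}$)
$L = \frac{421029269}{334360}$ ($L = - 3 \left(- \frac{185771}{41795} - \frac{159472}{384}\right) = - 3 \left(\left(-185771\right) \frac{1}{41795} - \frac{9967}{24}\right) = - 3 \left(- \frac{185771}{41795} - \frac{9967}{24}\right) = \left(-3\right) \left(- \frac{421029269}{1003080}\right) = \frac{421029269}{334360} \approx 1259.2$)
$x{\left(-298 - 243 \right)} - L = \frac{2 \left(8 - 541\right)}{183 - 541} - \frac{421029269}{334360} = 2 \frac{1}{-358} \left(-533\right) - \frac{421029269}{334360} = 2 \left(- \frac{1}{358}\right) \left(-533\right) - \frac{421029269}{334360} = \frac{533}{179} - \frac{421029269}{334360} = - \frac{75186025271}{59850440}$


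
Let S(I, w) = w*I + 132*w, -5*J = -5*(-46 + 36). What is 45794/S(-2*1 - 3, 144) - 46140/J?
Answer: 42213313/9144 ≈ 4616.5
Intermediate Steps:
J = -10 (J = -(-1)*(-46 + 36) = -(-1)*(-10) = -⅕*50 = -10)
S(I, w) = 132*w + I*w (S(I, w) = I*w + 132*w = 132*w + I*w)
45794/S(-2*1 - 3, 144) - 46140/J = 45794/((144*(132 + (-2*1 - 3)))) - 46140/(-10) = 45794/((144*(132 + (-2 - 3)))) - 46140*(-⅒) = 45794/((144*(132 - 5))) + 4614 = 45794/((144*127)) + 4614 = 45794/18288 + 4614 = 45794*(1/18288) + 4614 = 22897/9144 + 4614 = 42213313/9144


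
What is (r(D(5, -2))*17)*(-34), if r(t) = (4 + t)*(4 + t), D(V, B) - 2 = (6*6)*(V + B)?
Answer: -7511688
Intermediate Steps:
D(V, B) = 2 + 36*B + 36*V (D(V, B) = 2 + (6*6)*(V + B) = 2 + 36*(B + V) = 2 + (36*B + 36*V) = 2 + 36*B + 36*V)
r(t) = (4 + t)²
(r(D(5, -2))*17)*(-34) = ((4 + (2 + 36*(-2) + 36*5))²*17)*(-34) = ((4 + (2 - 72 + 180))²*17)*(-34) = ((4 + 110)²*17)*(-34) = (114²*17)*(-34) = (12996*17)*(-34) = 220932*(-34) = -7511688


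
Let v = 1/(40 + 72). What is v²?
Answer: 1/12544 ≈ 7.9719e-5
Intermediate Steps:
v = 1/112 ≈ 0.0089286
v² = (1/112)² = 1/12544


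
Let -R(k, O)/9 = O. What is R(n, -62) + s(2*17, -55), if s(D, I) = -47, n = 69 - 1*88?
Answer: 511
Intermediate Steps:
n = -19 (n = 69 - 88 = -19)
R(k, O) = -9*O
R(n, -62) + s(2*17, -55) = -9*(-62) - 47 = 558 - 47 = 511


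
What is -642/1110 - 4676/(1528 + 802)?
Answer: -111437/43105 ≈ -2.5852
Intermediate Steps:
-642/1110 - 4676/(1528 + 802) = -642*1/1110 - 4676/2330 = -107/185 - 4676*1/2330 = -107/185 - 2338/1165 = -111437/43105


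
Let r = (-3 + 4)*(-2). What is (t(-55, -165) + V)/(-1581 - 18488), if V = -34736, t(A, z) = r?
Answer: 34738/20069 ≈ 1.7309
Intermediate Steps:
r = -2 (r = 1*(-2) = -2)
t(A, z) = -2
(t(-55, -165) + V)/(-1581 - 18488) = (-2 - 34736)/(-1581 - 18488) = -34738/(-20069) = -34738*(-1/20069) = 34738/20069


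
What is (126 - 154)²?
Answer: 784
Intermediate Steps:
(126 - 154)² = (-28)² = 784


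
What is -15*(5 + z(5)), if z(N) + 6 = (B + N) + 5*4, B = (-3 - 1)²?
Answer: -600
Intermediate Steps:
B = 16 (B = (-4)² = 16)
z(N) = 30 + N (z(N) = -6 + ((16 + N) + 5*4) = -6 + ((16 + N) + 20) = -6 + (36 + N) = 30 + N)
-15*(5 + z(5)) = -15*(5 + (30 + 5)) = -15*(5 + 35) = -15*40 = -600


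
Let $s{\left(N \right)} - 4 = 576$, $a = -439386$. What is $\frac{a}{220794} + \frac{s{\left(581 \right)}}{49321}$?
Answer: $- \frac{3590482731}{1814963479} \approx -1.9783$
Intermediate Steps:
$s{\left(N \right)} = 580$ ($s{\left(N \right)} = 4 + 576 = 580$)
$\frac{a}{220794} + \frac{s{\left(581 \right)}}{49321} = - \frac{439386}{220794} + \frac{580}{49321} = \left(-439386\right) \frac{1}{220794} + 580 \cdot \frac{1}{49321} = - \frac{73231}{36799} + \frac{580}{49321} = - \frac{3590482731}{1814963479}$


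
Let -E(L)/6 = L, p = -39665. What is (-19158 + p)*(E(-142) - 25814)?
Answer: 1468339726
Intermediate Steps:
E(L) = -6*L
(-19158 + p)*(E(-142) - 25814) = (-19158 - 39665)*(-6*(-142) - 25814) = -58823*(852 - 25814) = -58823*(-24962) = 1468339726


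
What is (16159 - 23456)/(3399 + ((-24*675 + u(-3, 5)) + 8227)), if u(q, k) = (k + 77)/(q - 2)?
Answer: 36485/22952 ≈ 1.5896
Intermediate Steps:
u(q, k) = (77 + k)/(-2 + q)
(16159 - 23456)/(3399 + ((-24*675 + u(-3, 5)) + 8227)) = (16159 - 23456)/(3399 + ((-24*675 + (77 + 5)/(-2 - 3)) + 8227)) = -7297/(3399 + ((-16200 + 82/(-5)) + 8227)) = -7297/(3399 + ((-16200 - ⅕*82) + 8227)) = -7297/(3399 + ((-16200 - 82/5) + 8227)) = -7297/(3399 + (-81082/5 + 8227)) = -7297/(3399 - 39947/5) = -7297/(-22952/5) = -7297*(-5/22952) = 36485/22952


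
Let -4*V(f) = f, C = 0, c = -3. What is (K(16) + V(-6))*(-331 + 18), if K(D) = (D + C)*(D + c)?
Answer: -131147/2 ≈ -65574.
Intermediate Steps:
V(f) = -f/4
K(D) = D*(-3 + D) (K(D) = (D + 0)*(D - 3) = D*(-3 + D))
(K(16) + V(-6))*(-331 + 18) = (16*(-3 + 16) - ¼*(-6))*(-331 + 18) = (16*13 + 3/2)*(-313) = (208 + 3/2)*(-313) = (419/2)*(-313) = -131147/2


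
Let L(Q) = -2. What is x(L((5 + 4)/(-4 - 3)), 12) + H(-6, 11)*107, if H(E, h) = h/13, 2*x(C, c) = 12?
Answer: 1255/13 ≈ 96.538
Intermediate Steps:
x(C, c) = 6 (x(C, c) = (½)*12 = 6)
H(E, h) = h/13 (H(E, h) = h*(1/13) = h/13)
x(L((5 + 4)/(-4 - 3)), 12) + H(-6, 11)*107 = 6 + ((1/13)*11)*107 = 6 + (11/13)*107 = 6 + 1177/13 = 1255/13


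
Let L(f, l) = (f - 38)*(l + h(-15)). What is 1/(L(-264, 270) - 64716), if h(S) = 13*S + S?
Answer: -1/82836 ≈ -1.2072e-5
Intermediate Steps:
h(S) = 14*S
L(f, l) = (-210 + l)*(-38 + f) (L(f, l) = (f - 38)*(l + 14*(-15)) = (-38 + f)*(l - 210) = (-38 + f)*(-210 + l) = (-210 + l)*(-38 + f))
1/(L(-264, 270) - 64716) = 1/((7980 - 210*(-264) - 38*270 - 264*270) - 64716) = 1/((7980 + 55440 - 10260 - 71280) - 64716) = 1/(-18120 - 64716) = 1/(-82836) = -1/82836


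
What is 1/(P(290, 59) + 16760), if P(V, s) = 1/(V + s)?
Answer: 349/5849241 ≈ 5.9666e-5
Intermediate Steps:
1/(P(290, 59) + 16760) = 1/(1/(290 + 59) + 16760) = 1/(1/349 + 16760) = 1/(5849241/349) = 349/5849241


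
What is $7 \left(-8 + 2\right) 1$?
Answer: $-42$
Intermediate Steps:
$7 \left(-8 + 2\right) 1 = 7 \left(-6\right) 1 = \left(-42\right) 1 = -42$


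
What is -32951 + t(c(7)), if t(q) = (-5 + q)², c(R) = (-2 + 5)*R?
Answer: -32695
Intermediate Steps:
c(R) = 3*R
-32951 + t(c(7)) = -32951 + (-5 + 3*7)² = -32951 + (-5 + 21)² = -32951 + 16² = -32951 + 256 = -32695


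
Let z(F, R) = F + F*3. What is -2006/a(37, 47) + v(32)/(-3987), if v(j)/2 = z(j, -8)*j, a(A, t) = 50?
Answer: -4203761/99675 ≈ -42.175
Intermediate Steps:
z(F, R) = 4*F (z(F, R) = F + 3*F = 4*F)
v(j) = 8*j² (v(j) = 2*((4*j)*j) = 2*(4*j²) = 8*j²)
-2006/a(37, 47) + v(32)/(-3987) = -2006/50 + (8*32²)/(-3987) = -2006*1/50 + (8*1024)*(-1/3987) = -1003/25 + 8192*(-1/3987) = -1003/25 - 8192/3987 = -4203761/99675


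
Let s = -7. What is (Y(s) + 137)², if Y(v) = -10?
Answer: 16129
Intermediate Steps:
(Y(s) + 137)² = (-10 + 137)² = 127² = 16129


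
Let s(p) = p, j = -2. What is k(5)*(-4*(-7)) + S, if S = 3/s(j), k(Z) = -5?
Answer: -283/2 ≈ -141.50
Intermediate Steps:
S = -3/2 (S = 3/(-2) = 3*(-½) = -3/2 ≈ -1.5000)
k(5)*(-4*(-7)) + S = -(-20)*(-7) - 3/2 = -5*28 - 3/2 = -140 - 3/2 = -283/2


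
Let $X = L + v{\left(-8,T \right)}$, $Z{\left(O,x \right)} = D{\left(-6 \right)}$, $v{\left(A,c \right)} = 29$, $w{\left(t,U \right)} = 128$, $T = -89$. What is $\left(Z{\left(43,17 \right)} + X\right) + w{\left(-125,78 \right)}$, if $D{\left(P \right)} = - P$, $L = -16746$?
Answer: $-16583$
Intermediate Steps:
$Z{\left(O,x \right)} = 6$ ($Z{\left(O,x \right)} = \left(-1\right) \left(-6\right) = 6$)
$X = -16717$ ($X = -16746 + 29 = -16717$)
$\left(Z{\left(43,17 \right)} + X\right) + w{\left(-125,78 \right)} = \left(6 - 16717\right) + 128 = -16711 + 128 = -16583$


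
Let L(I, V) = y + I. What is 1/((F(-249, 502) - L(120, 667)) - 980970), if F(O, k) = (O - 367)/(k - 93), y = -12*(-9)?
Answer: -409/401310598 ≈ -1.0192e-6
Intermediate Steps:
y = 108
L(I, V) = 108 + I
F(O, k) = (-367 + O)/(-93 + k)
1/((F(-249, 502) - L(120, 667)) - 980970) = 1/(((-367 - 249)/(-93 + 502) - (108 + 120)) - 980970) = 1/((-616/409 - 1*228) - 980970) = 1/(((1/409)*(-616) - 228) - 980970) = 1/((-616/409 - 228) - 980970) = 1/(-93868/409 - 980970) = 1/(-401310598/409) = -409/401310598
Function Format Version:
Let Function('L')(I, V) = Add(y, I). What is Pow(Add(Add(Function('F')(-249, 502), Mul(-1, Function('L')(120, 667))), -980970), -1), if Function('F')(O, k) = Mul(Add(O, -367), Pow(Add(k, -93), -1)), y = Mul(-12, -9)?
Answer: Rational(-409, 401310598) ≈ -1.0192e-6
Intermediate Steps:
y = 108
Function('L')(I, V) = Add(108, I)
Function('F')(O, k) = Mul(Pow(Add(-93, k), -1), Add(-367, O)) (Function('F')(O, k) = Mul(Add(-367, O), Pow(Add(-93, k), -1)) = Mul(Pow(Add(-93, k), -1), Add(-367, O)))
Pow(Add(Add(Function('F')(-249, 502), Mul(-1, Function('L')(120, 667))), -980970), -1) = Pow(Add(Add(Mul(Pow(Add(-93, 502), -1), Add(-367, -249)), Mul(-1, Add(108, 120))), -980970), -1) = Pow(Add(Add(Mul(Pow(409, -1), -616), Mul(-1, 228)), -980970), -1) = Pow(Add(Add(Mul(Rational(1, 409), -616), -228), -980970), -1) = Pow(Add(Add(Rational(-616, 409), -228), -980970), -1) = Pow(Add(Rational(-93868, 409), -980970), -1) = Pow(Rational(-401310598, 409), -1) = Rational(-409, 401310598)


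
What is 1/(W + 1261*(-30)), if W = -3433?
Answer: -1/41263 ≈ -2.4235e-5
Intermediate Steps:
1/(W + 1261*(-30)) = 1/(-3433 + 1261*(-30)) = 1/(-3433 - 37830) = 1/(-41263) = -1/41263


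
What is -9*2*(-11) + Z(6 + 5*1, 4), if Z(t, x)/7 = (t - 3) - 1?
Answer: 247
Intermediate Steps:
Z(t, x) = -28 + 7*t (Z(t, x) = 7*((t - 3) - 1) = 7*((-3 + t) - 1) = 7*(-4 + t) = -28 + 7*t)
-9*2*(-11) + Z(6 + 5*1, 4) = -9*2*(-11) + (-28 + 7*(6 + 5*1)) = -18*(-11) + (-28 + 7*(6 + 5)) = 198 + (-28 + 7*11) = 198 + (-28 + 77) = 198 + 49 = 247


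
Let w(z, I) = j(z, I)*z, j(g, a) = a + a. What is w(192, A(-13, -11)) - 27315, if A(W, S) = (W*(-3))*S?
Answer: -192051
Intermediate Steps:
j(g, a) = 2*a
A(W, S) = -3*S*W (A(W, S) = (-3*W)*S = -3*S*W)
w(z, I) = 2*I*z (w(z, I) = (2*I)*z = 2*I*z)
w(192, A(-13, -11)) - 27315 = 2*(-3*(-11)*(-13))*192 - 27315 = 2*(-429)*192 - 27315 = -164736 - 27315 = -192051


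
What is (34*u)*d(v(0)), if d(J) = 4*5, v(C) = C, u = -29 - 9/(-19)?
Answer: -368560/19 ≈ -19398.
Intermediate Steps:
u = -542/19 (u = -29 - 9*(-1/19) = -29 + 9/19 = -542/19 ≈ -28.526)
d(J) = 20
(34*u)*d(v(0)) = (34*(-542/19))*20 = -18428/19*20 = -368560/19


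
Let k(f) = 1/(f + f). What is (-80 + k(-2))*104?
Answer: -8346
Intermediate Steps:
k(f) = 1/(2*f)
(-80 + k(-2))*104 = (-80 + (½)/(-2))*104 = (-80 + (½)*(-½))*104 = (-80 - ¼)*104 = -321/4*104 = -8346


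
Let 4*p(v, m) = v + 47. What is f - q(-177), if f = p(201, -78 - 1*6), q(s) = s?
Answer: 239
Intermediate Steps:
p(v, m) = 47/4 + v/4 (p(v, m) = (v + 47)/4 = (47 + v)/4 = 47/4 + v/4)
f = 62 (f = 47/4 + (¼)*201 = 47/4 + 201/4 = 62)
f - q(-177) = 62 - 1*(-177) = 62 + 177 = 239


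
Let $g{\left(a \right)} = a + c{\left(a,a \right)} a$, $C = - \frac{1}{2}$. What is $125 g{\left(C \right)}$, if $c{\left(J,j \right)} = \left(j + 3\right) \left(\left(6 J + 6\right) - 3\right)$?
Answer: $- \frac{125}{2} \approx -62.5$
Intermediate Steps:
$c{\left(J,j \right)} = \left(3 + j\right) \left(3 + 6 J\right)$ ($c{\left(J,j \right)} = \left(3 + j\right) \left(\left(6 + 6 J\right) - 3\right) = \left(3 + j\right) \left(3 + 6 J\right)$)
$C = - \frac{1}{2}$ ($C = \left(-1\right) \frac{1}{2} = - \frac{1}{2} \approx -0.5$)
$g{\left(a \right)} = a + a \left(9 + 6 a^{2} + 21 a\right)$ ($g{\left(a \right)} = a + \left(9 + 3 a + 18 a + 6 a a\right) a = a + \left(9 + 3 a + 18 a + 6 a^{2}\right) a = a + \left(9 + 6 a^{2} + 21 a\right) a = a + a \left(9 + 6 a^{2} + 21 a\right)$)
$125 g{\left(C \right)} = 125 \left(- \frac{10 + 6 \left(- \frac{1}{2}\right)^{2} + 21 \left(- \frac{1}{2}\right)}{2}\right) = 125 \left(- \frac{10 + 6 \cdot \frac{1}{4} - \frac{21}{2}}{2}\right) = 125 \left(- \frac{10 + \frac{3}{2} - \frac{21}{2}}{2}\right) = 125 \left(\left(- \frac{1}{2}\right) 1\right) = 125 \left(- \frac{1}{2}\right) = - \frac{125}{2}$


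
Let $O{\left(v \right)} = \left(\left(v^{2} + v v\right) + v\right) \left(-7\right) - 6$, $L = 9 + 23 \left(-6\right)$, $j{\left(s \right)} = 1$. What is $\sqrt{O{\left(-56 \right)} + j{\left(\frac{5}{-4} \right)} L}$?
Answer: $i \sqrt{43647} \approx 208.92 i$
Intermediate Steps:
$L = -129$ ($L = 9 - 138 = -129$)
$O{\left(v \right)} = -6 - 14 v^{2} - 7 v$ ($O{\left(v \right)} = \left(\left(v^{2} + v^{2}\right) + v\right) \left(-7\right) - 6 = \left(2 v^{2} + v\right) \left(-7\right) - 6 = \left(v + 2 v^{2}\right) \left(-7\right) - 6 = \left(- 14 v^{2} - 7 v\right) - 6 = -6 - 14 v^{2} - 7 v$)
$\sqrt{O{\left(-56 \right)} + j{\left(\frac{5}{-4} \right)} L} = \sqrt{\left(-6 - 14 \left(-56\right)^{2} - -392\right) + 1 \left(-129\right)} = \sqrt{\left(-6 - 43904 + 392\right) - 129} = \sqrt{-43518 - 129} = \sqrt{-43647} = i \sqrt{43647}$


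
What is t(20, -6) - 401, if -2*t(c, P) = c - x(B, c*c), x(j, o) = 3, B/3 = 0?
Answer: -819/2 ≈ -409.50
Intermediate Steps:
B = 0 (B = 3*0 = 0)
t(c, P) = 3/2 - c/2 (t(c, P) = -(c - 1*3)/2 = -(c - 3)/2 = -(-3 + c)/2 = 3/2 - c/2)
t(20, -6) - 401 = (3/2 - ½*20) - 401 = (3/2 - 10) - 401 = -17/2 - 401 = -819/2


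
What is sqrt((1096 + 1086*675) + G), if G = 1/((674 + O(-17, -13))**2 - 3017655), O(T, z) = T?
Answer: 5*sqrt(2424468052275810)/287334 ≈ 856.82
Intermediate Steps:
G = -1/2586006 (G = 1/((674 - 17)**2 - 3017655) = 1/(657**2 - 3017655) = 1/(431649 - 3017655) = 1/(-2586006) = -1/2586006 ≈ -3.8670e-7)
sqrt((1096 + 1086*675) + G) = sqrt((1096 + 1086*675) - 1/2586006) = sqrt((1096 + 733050) - 1/2586006) = sqrt(734146 - 1/2586006) = sqrt(1898505960875/2586006) = 5*sqrt(2424468052275810)/287334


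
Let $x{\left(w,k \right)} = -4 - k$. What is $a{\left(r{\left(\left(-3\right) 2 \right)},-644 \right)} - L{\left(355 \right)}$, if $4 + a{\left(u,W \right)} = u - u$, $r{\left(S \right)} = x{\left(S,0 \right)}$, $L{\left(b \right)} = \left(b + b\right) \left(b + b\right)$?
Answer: $-504104$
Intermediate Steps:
$L{\left(b \right)} = 4 b^{2}$ ($L{\left(b \right)} = 2 b 2 b = 4 b^{2}$)
$r{\left(S \right)} = -4$ ($r{\left(S \right)} = -4 - 0 = -4 + 0 = -4$)
$a{\left(u,W \right)} = -4$ ($a{\left(u,W \right)} = -4 + \left(u - u\right) = -4 + 0 = -4$)
$a{\left(r{\left(\left(-3\right) 2 \right)},-644 \right)} - L{\left(355 \right)} = -4 - 4 \cdot 355^{2} = -4 - 4 \cdot 126025 = -4 - 504100 = -504104$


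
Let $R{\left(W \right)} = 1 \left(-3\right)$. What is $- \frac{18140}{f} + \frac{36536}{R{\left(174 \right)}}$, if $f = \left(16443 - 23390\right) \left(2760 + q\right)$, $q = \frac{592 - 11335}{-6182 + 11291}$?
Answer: $- \frac{1192095344453548}{97883903859} \approx -12179.0$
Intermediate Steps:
$q = - \frac{3581}{1703}$ ($q = - \frac{10743}{5109} = \left(-10743\right) \frac{1}{5109} = - \frac{3581}{1703} \approx -2.1028$)
$R{\left(W \right)} = -3$
$f = - \frac{32627967953}{1703}$ ($f = \left(16443 - 23390\right) \left(2760 - \frac{3581}{1703}\right) = \left(-6947\right) \frac{4696699}{1703} = - \frac{32627967953}{1703} \approx -1.9159 \cdot 10^{7}$)
$- \frac{18140}{f} + \frac{36536}{R{\left(174 \right)}} = - \frac{18140}{- \frac{32627967953}{1703}} + \frac{36536}{-3} = \left(-18140\right) \left(- \frac{1703}{32627967953}\right) + 36536 \left(- \frac{1}{3}\right) = \frac{30892420}{32627967953} - \frac{36536}{3} = - \frac{1192095344453548}{97883903859}$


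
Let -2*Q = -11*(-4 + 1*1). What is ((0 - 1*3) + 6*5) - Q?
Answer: 87/2 ≈ 43.500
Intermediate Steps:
Q = -33/2 (Q = -(-11)*(-4 + 1*1)/2 = -(-11)*(-4 + 1)/2 = -(-11)*(-3)/2 = -1/2*33 = -33/2 ≈ -16.500)
((0 - 1*3) + 6*5) - Q = ((0 - 1*3) + 6*5) - 1*(-33/2) = ((0 - 3) + 30) + 33/2 = (-3 + 30) + 33/2 = 27 + 33/2 = 87/2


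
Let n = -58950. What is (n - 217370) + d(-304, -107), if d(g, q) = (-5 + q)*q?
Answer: -264336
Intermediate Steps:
d(g, q) = q*(-5 + q)
(n - 217370) + d(-304, -107) = (-58950 - 217370) - 107*(-5 - 107) = -276320 - 107*(-112) = -276320 + 11984 = -264336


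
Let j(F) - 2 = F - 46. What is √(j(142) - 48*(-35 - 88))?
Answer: √6002 ≈ 77.473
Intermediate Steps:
j(F) = -44 + F (j(F) = 2 + (F - 46) = 2 + (-46 + F) = -44 + F)
√(j(142) - 48*(-35 - 88)) = √((-44 + 142) - 48*(-35 - 88)) = √(98 - 48*(-123)) = √(98 + 5904) = √6002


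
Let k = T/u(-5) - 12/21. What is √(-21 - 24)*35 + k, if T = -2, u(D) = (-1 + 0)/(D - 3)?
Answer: -116/7 + 105*I*√5 ≈ -16.571 + 234.79*I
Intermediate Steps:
u(D) = -1/(-3 + D)
k = -116/7 (k = -2/((-1/(-3 - 5))) - 12/21 = -2/((-1/(-8))) - 12*1/21 = -2/((-1*(-⅛))) - 4/7 = -2/⅛ - 4/7 = -2*8 - 4/7 = -16 - 4/7 = -116/7 ≈ -16.571)
√(-21 - 24)*35 + k = √(-21 - 24)*35 - 116/7 = √(-45)*35 - 116/7 = (3*I*√5)*35 - 116/7 = 105*I*√5 - 116/7 = -116/7 + 105*I*√5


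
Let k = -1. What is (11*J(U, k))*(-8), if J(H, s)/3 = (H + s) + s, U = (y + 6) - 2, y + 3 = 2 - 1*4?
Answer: 792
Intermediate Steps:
y = -5 (y = -3 + (2 - 1*4) = -3 + (2 - 4) = -3 - 2 = -5)
U = -1 (U = (-5 + 6) - 2 = 1 - 2 = -1)
J(H, s) = 3*H + 6*s (J(H, s) = 3*((H + s) + s) = 3*(H + 2*s) = 3*H + 6*s)
(11*J(U, k))*(-8) = (11*(3*(-1) + 6*(-1)))*(-8) = (11*(-3 - 6))*(-8) = (11*(-9))*(-8) = -99*(-8) = 792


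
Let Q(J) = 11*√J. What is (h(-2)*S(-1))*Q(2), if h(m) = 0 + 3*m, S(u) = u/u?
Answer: -66*√2 ≈ -93.338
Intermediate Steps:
S(u) = 1
h(m) = 3*m
(h(-2)*S(-1))*Q(2) = ((3*(-2))*1)*(11*√2) = (-6*1)*(11*√2) = -66*√2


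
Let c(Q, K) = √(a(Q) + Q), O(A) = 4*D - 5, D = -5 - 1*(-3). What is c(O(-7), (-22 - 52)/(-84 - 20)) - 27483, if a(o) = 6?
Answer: -27483 + I*√7 ≈ -27483.0 + 2.6458*I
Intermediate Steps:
D = -2 (D = -5 + 3 = -2)
O(A) = -13 (O(A) = 4*(-2) - 5 = -8 - 5 = -13)
c(Q, K) = √(6 + Q)
c(O(-7), (-22 - 52)/(-84 - 20)) - 27483 = √(6 - 13) - 27483 = √(-7) - 27483 = I*√7 - 27483 = -27483 + I*√7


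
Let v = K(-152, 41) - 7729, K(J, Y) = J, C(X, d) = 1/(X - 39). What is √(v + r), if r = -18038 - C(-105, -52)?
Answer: I*√3732335/12 ≈ 160.99*I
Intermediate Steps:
C(X, d) = 1/(-39 + X)
v = -7881 (v = -152 - 7729 = -7881)
r = -2597471/144 (r = -18038 - 1/(-39 - 105) = -18038 - 1/(-144) = -18038 - 1*(-1/144) = -18038 + 1/144 = -2597471/144 ≈ -18038.)
√(v + r) = √(-7881 - 2597471/144) = √(-3732335/144) = I*√3732335/12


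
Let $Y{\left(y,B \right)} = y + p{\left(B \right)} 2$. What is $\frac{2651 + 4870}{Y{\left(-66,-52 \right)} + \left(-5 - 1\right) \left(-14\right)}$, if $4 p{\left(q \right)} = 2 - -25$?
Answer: $\frac{5014}{21} \approx 238.76$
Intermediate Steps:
$p{\left(q \right)} = \frac{27}{4}$ ($p{\left(q \right)} = \frac{2 - -25}{4} = \frac{2 + 25}{4} = \frac{1}{4} \cdot 27 = \frac{27}{4}$)
$Y{\left(y,B \right)} = \frac{27}{2} + y$ ($Y{\left(y,B \right)} = y + \frac{27}{4} \cdot 2 = y + \frac{27}{2} = \frac{27}{2} + y$)
$\frac{2651 + 4870}{Y{\left(-66,-52 \right)} + \left(-5 - 1\right) \left(-14\right)} = \frac{2651 + 4870}{\left(\frac{27}{2} - 66\right) + \left(-5 - 1\right) \left(-14\right)} = \frac{7521}{- \frac{105}{2} - -84} = \frac{7521}{- \frac{105}{2} + 84} = \frac{7521}{\frac{63}{2}} = 7521 \cdot \frac{2}{63} = \frac{5014}{21}$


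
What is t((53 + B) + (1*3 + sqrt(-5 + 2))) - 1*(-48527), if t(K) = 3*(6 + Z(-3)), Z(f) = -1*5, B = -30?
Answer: 48530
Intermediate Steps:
Z(f) = -5
t(K) = 3 (t(K) = 3*(6 - 5) = 3*1 = 3)
t((53 + B) + (1*3 + sqrt(-5 + 2))) - 1*(-48527) = 3 - 1*(-48527) = 3 + 48527 = 48530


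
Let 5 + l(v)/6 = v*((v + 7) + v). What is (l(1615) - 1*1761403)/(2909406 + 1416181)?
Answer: 29605097/4325587 ≈ 6.8442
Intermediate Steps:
l(v) = -30 + 6*v*(7 + 2*v) (l(v) = -30 + 6*(v*((v + 7) + v)) = -30 + 6*(v*((7 + v) + v)) = -30 + 6*(v*(7 + 2*v)) = -30 + 6*v*(7 + 2*v))
(l(1615) - 1*1761403)/(2909406 + 1416181) = ((-30 + 12*1615² + 42*1615) - 1*1761403)/(2909406 + 1416181) = ((-30 + 12*2608225 + 67830) - 1761403)/4325587 = ((-30 + 31298700 + 67830) - 1761403)*(1/4325587) = (31366500 - 1761403)*(1/4325587) = 29605097*(1/4325587) = 29605097/4325587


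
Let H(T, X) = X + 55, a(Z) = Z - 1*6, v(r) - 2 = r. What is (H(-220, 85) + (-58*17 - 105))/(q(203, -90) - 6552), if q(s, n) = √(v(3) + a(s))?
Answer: 3115476/21464251 + 951*√202/42928502 ≈ 0.14546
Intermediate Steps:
v(r) = 2 + r
a(Z) = -6 + Z (a(Z) = Z - 6 = -6 + Z)
q(s, n) = √(-1 + s) (q(s, n) = √((2 + 3) + (-6 + s)) = √(5 + (-6 + s)) = √(-1 + s))
H(T, X) = 55 + X
(H(-220, 85) + (-58*17 - 105))/(q(203, -90) - 6552) = ((55 + 85) + (-58*17 - 105))/(√(-1 + 203) - 6552) = (140 + (-986 - 105))/(√202 - 6552) = (140 - 1091)/(-6552 + √202) = -951/(-6552 + √202)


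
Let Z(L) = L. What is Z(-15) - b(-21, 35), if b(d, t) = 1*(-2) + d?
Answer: 8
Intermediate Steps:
b(d, t) = -2 + d
Z(-15) - b(-21, 35) = -15 - (-2 - 21) = -15 - 1*(-23) = -15 + 23 = 8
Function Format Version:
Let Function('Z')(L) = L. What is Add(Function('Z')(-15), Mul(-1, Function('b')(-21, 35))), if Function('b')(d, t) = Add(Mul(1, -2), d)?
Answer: 8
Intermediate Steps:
Function('b')(d, t) = Add(-2, d)
Add(Function('Z')(-15), Mul(-1, Function('b')(-21, 35))) = Add(-15, Mul(-1, Add(-2, -21))) = Add(-15, Mul(-1, -23)) = Add(-15, 23) = 8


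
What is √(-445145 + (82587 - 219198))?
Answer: 2*I*√145439 ≈ 762.73*I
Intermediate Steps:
√(-445145 + (82587 - 219198)) = √(-445145 - 136611) = √(-581756) = 2*I*√145439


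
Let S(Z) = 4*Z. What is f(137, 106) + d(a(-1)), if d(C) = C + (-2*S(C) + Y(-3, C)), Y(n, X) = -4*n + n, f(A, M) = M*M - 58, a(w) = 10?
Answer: 11117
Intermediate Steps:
f(A, M) = -58 + M² (f(A, M) = M² - 58 = -58 + M²)
Y(n, X) = -3*n
d(C) = 9 - 7*C (d(C) = C + (-8*C - 3*(-3)) = C + (-8*C + 9) = C + (9 - 8*C) = 9 - 7*C)
f(137, 106) + d(a(-1)) = (-58 + 106²) + (9 - 7*10) = (-58 + 11236) + (9 - 70) = 11178 - 61 = 11117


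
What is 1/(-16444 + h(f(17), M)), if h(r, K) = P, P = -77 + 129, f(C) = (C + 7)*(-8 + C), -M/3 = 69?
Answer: -1/16392 ≈ -6.1005e-5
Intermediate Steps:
M = -207 (M = -3*69 = -207)
f(C) = (-8 + C)*(7 + C) (f(C) = (7 + C)*(-8 + C) = (-8 + C)*(7 + C))
P = 52
h(r, K) = 52
1/(-16444 + h(f(17), M)) = 1/(-16444 + 52) = 1/(-16392) = -1/16392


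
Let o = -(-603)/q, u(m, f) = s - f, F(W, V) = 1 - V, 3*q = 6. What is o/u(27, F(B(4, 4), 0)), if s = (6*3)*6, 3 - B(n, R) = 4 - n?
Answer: 603/214 ≈ 2.8178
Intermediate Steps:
B(n, R) = -1 + n (B(n, R) = 3 - (4 - n) = 3 + (-4 + n) = -1 + n)
q = 2 (q = (1/3)*6 = 2)
s = 108 (s = 18*6 = 108)
u(m, f) = 108 - f
o = 603/2 (o = -(-603)/2 = -67*(-9/2) = 603/2 ≈ 301.50)
o/u(27, F(B(4, 4), 0)) = 603/(2*(108 - (1 - 1*0))) = 603/(2*(108 - (1 + 0))) = 603/(2*(108 - 1*1)) = 603/(2*(108 - 1)) = (603/2)/107 = (603/2)*(1/107) = 603/214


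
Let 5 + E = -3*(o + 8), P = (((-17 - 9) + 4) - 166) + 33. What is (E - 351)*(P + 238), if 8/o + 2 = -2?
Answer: -31042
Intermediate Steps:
o = -2 (o = 8/(-2 - 2) = 8/(-4) = 8*(-¼) = -2)
P = -155 (P = ((-26 + 4) - 166) + 33 = (-22 - 166) + 33 = -188 + 33 = -155)
E = -23 (E = -5 - 3*(-2 + 8) = -5 - 3*6 = -5 - 18 = -23)
(E - 351)*(P + 238) = (-23 - 351)*(-155 + 238) = -374*83 = -31042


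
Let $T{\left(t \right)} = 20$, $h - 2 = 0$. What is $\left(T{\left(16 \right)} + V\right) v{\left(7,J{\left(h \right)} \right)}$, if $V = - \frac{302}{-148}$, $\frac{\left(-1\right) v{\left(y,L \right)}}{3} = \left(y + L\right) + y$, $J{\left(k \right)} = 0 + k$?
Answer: $- \frac{39144}{37} \approx -1057.9$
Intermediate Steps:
$h = 2$ ($h = 2 + 0 = 2$)
$J{\left(k \right)} = k$
$v{\left(y,L \right)} = - 6 y - 3 L$ ($v{\left(y,L \right)} = - 3 \left(\left(y + L\right) + y\right) = - 3 \left(\left(L + y\right) + y\right) = - 3 \left(L + 2 y\right) = - 6 y - 3 L$)
$V = \frac{151}{74}$ ($V = \left(-302\right) \left(- \frac{1}{148}\right) = \frac{151}{74} \approx 2.0405$)
$\left(T{\left(16 \right)} + V\right) v{\left(7,J{\left(h \right)} \right)} = \left(20 + \frac{151}{74}\right) \left(\left(-6\right) 7 - 6\right) = \frac{1631 \left(-42 - 6\right)}{74} = \frac{1631}{74} \left(-48\right) = - \frac{39144}{37}$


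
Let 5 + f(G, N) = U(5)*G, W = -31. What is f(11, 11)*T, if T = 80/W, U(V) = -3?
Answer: 3040/31 ≈ 98.064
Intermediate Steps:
T = -80/31 (T = 80/(-31) = 80*(-1/31) = -80/31 ≈ -2.5806)
f(G, N) = -5 - 3*G
f(11, 11)*T = (-5 - 3*11)*(-80/31) = (-5 - 33)*(-80/31) = -38*(-80/31) = 3040/31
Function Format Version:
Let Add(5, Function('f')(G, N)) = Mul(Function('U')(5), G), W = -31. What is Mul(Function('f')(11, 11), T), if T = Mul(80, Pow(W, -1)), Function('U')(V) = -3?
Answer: Rational(3040, 31) ≈ 98.064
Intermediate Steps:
T = Rational(-80, 31) (T = Mul(80, Pow(-31, -1)) = Mul(80, Rational(-1, 31)) = Rational(-80, 31) ≈ -2.5806)
Function('f')(G, N) = Add(-5, Mul(-3, G))
Mul(Function('f')(11, 11), T) = Mul(Add(-5, Mul(-3, 11)), Rational(-80, 31)) = Mul(Add(-5, -33), Rational(-80, 31)) = Mul(-38, Rational(-80, 31)) = Rational(3040, 31)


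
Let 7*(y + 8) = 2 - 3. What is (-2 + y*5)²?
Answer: 89401/49 ≈ 1824.5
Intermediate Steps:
y = -57/7 (y = -8 + (2 - 3)/7 = -8 + (⅐)*(-1) = -8 - ⅐ = -57/7 ≈ -8.1429)
(-2 + y*5)² = (-2 - 57/7*5)² = (-2 - 285/7)² = (-299/7)² = 89401/49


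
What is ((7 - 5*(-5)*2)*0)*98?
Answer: 0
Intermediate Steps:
((7 - 5*(-5)*2)*0)*98 = ((7 + 25*2)*0)*98 = ((7 + 50)*0)*98 = (57*0)*98 = 0*98 = 0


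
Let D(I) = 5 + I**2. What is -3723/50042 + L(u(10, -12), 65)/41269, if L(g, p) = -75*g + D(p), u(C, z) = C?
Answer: 20501673/2065183298 ≈ 0.0099273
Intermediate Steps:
L(g, p) = 5 + p**2 - 75*g (L(g, p) = -75*g + (5 + p**2) = 5 + p**2 - 75*g)
-3723/50042 + L(u(10, -12), 65)/41269 = -3723/50042 + (5 + 65**2 - 75*10)/41269 = -3723*1/50042 + (5 + 4225 - 750)*(1/41269) = -3723/50042 + 3480*(1/41269) = -3723/50042 + 3480/41269 = 20501673/2065183298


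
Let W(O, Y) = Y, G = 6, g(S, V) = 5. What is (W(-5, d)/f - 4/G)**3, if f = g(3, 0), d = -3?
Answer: -6859/3375 ≈ -2.0323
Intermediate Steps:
f = 5
(W(-5, d)/f - 4/G)**3 = (-3/5 - 4/6)**3 = (-3*1/5 - 4*1/6)**3 = (-3/5 - 2/3)**3 = (-19/15)**3 = -6859/3375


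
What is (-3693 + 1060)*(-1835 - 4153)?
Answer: 15766404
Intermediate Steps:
(-3693 + 1060)*(-1835 - 4153) = -2633*(-5988) = 15766404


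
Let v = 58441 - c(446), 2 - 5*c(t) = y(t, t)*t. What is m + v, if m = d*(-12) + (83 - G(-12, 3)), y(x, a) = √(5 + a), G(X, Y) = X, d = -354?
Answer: 313918/5 + 446*√451/5 ≈ 64678.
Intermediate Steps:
c(t) = ⅖ - t*√(5 + t)/5 (c(t) = ⅖ - √(5 + t)*t/5 = ⅖ - t*√(5 + t)/5)
v = 292203/5 + 446*√451/5 (v = 58441 - (⅖ - ⅕*446*√(5 + 446)) = 58441 - (⅖ - ⅕*446*√451) = 58441 - (⅖ - 446*√451/5) = 58441 + (-⅖ + 446*√451/5) = 292203/5 + 446*√451/5 ≈ 60335.)
m = 4343 (m = -354*(-12) + (83 - 1*(-12)) = 4248 + (83 + 12) = 4248 + 95 = 4343)
m + v = 4343 + (292203/5 + 446*√451/5) = 313918/5 + 446*√451/5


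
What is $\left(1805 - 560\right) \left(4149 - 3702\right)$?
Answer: $556515$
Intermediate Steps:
$\left(1805 - 560\right) \left(4149 - 3702\right) = \left(1805 - 560\right) 447 = 1245 \cdot 447 = 556515$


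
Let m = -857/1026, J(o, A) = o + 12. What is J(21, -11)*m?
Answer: -9427/342 ≈ -27.564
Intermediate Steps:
J(o, A) = 12 + o
m = -857/1026 (m = -857*1/1026 = -857/1026 ≈ -0.83528)
J(21, -11)*m = (12 + 21)*(-857/1026) = 33*(-857/1026) = -9427/342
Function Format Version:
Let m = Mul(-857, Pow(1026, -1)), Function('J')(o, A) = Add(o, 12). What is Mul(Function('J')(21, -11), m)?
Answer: Rational(-9427, 342) ≈ -27.564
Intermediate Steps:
Function('J')(o, A) = Add(12, o)
m = Rational(-857, 1026) (m = Mul(-857, Rational(1, 1026)) = Rational(-857, 1026) ≈ -0.83528)
Mul(Function('J')(21, -11), m) = Mul(Add(12, 21), Rational(-857, 1026)) = Mul(33, Rational(-857, 1026)) = Rational(-9427, 342)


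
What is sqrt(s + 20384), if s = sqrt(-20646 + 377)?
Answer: sqrt(20384 + I*sqrt(20269)) ≈ 142.77 + 0.4986*I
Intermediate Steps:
s = I*sqrt(20269) (s = sqrt(-20269) = I*sqrt(20269) ≈ 142.37*I)
sqrt(s + 20384) = sqrt(I*sqrt(20269) + 20384) = sqrt(20384 + I*sqrt(20269))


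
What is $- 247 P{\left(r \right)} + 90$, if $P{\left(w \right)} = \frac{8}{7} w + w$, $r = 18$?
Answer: $- \frac{66060}{7} \approx -9437.1$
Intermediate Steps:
$P{\left(w \right)} = \frac{15 w}{7}$ ($P{\left(w \right)} = 8 \cdot \frac{1}{7} w + w = \frac{8 w}{7} + w = \frac{15 w}{7}$)
$- 247 P{\left(r \right)} + 90 = - 247 \cdot \frac{15}{7} \cdot 18 + 90 = \left(-247\right) \frac{270}{7} + 90 = - \frac{66690}{7} + 90 = - \frac{66060}{7}$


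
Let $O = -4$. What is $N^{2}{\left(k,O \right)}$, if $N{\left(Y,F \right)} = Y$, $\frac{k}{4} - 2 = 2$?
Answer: $256$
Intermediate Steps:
$k = 16$ ($k = 8 + 4 \cdot 2 = 8 + 8 = 16$)
$N^{2}{\left(k,O \right)} = 16^{2} = 256$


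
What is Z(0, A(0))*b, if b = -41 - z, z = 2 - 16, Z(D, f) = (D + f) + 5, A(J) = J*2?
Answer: -135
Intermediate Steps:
A(J) = 2*J
Z(D, f) = 5 + D + f
z = -14
b = -27 (b = -41 - 1*(-14) = -41 + 14 = -27)
Z(0, A(0))*b = (5 + 0 + 2*0)*(-27) = (5 + 0 + 0)*(-27) = 5*(-27) = -135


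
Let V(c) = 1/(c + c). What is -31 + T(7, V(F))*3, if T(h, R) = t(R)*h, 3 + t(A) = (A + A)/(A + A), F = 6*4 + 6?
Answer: -73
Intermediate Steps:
F = 30 (F = 24 + 6 = 30)
V(c) = 1/(2*c)
t(A) = -2 (t(A) = -3 + (A + A)/(A + A) = -3 + (2*A)/((2*A)) = -3 + (2*A)*(1/(2*A)) = -3 + 1 = -2)
T(h, R) = -2*h
-31 + T(7, V(F))*3 = -31 - 2*7*3 = -31 - 14*3 = -31 - 42 = -73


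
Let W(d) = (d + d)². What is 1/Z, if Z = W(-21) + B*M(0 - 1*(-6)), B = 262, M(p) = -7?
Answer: -1/70 ≈ -0.014286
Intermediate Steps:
W(d) = 4*d² (W(d) = (2*d)² = 4*d²)
Z = -70 (Z = 4*(-21)² + 262*(-7) = 4*441 - 1834 = 1764 - 1834 = -70)
1/Z = 1/(-70) = -1/70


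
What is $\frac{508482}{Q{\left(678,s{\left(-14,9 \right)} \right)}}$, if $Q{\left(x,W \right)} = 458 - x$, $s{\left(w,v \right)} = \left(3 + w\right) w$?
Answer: $- \frac{254241}{110} \approx -2311.3$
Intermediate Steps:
$s{\left(w,v \right)} = w \left(3 + w\right)$
$\frac{508482}{Q{\left(678,s{\left(-14,9 \right)} \right)}} = \frac{508482}{458 - 678} = \frac{508482}{-220} = 508482 \left(- \frac{1}{220}\right) = - \frac{254241}{110}$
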